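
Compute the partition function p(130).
5371315400

p(n) counts ways to write n as a sum of positive integers (order ignored).
Euler's pentagonal recurrence: p(k) = p(k-1) + p(k-2) - p(k-5) - p(k-7) + p(k-12) + p(k-15) - ... (offsets j(3j∓1)/2, signs ++--, p(0)=1, p(<0)=0).
DP table for k = 0..129: p(0)=1, p(1)=1, p(2)=2, p(3)=3, p(4)=5, p(5)=7, p(6)=11, p(7)=15, p(8)=22, p(9)=30, p(10)=42, p(11)=56, p(12)=77, p(13)=101, p(14)=135, p(15)=176, p(16)=231, p(17)=297, p(18)=385, p(19)=490, p(20)=627, p(21)=792, p(22)=1002, p(23)=1255, p(24)=1575, p(25)=1958, p(26)=2436, p(27)=3010, p(28)=3718, p(29)=4565, p(30)=5604, p(31)=6842, p(32)=8349, p(33)=10143, p(34)=12310, p(35)=14883, p(36)=17977, p(37)=21637, p(38)=26015, p(39)=31185, p(40)=37338, p(41)=44583, p(42)=53174, p(43)=63261, p(44)=75175, p(45)=89134, p(46)=105558, p(47)=124754, p(48)=147273, p(49)=173525, p(50)=204226, p(51)=239943, p(52)=281589, p(53)=329931, p(54)=386155, p(55)=451276, p(56)=526823, p(57)=614154, p(58)=715220, p(59)=831820, p(60)=966467, p(61)=1121505, p(62)=1300156, p(63)=1505499, p(64)=1741630, p(65)=2012558, p(66)=2323520, p(67)=2679689, p(68)=3087735, p(69)=3554345, p(70)=4087968, p(71)=4697205, p(72)=5392783, p(73)=6185689, p(74)=7089500, p(75)=8118264, p(76)=9289091, p(77)=10619863, p(78)=12132164, p(79)=13848650, p(80)=15796476, p(81)=18004327, p(82)=20506255, p(83)=23338469, p(84)=26543660, p(85)=30167357, p(86)=34262962, p(87)=38887673, p(88)=44108109, p(89)=49995925, p(90)=56634173, p(91)=64112359, p(92)=72533807, p(93)=82010177, p(94)=92669720, p(95)=104651419, p(96)=118114304, p(97)=133230930, p(98)=150198136, p(99)=169229875, p(100)=190569292, p(101)=214481126, p(102)=241265379, p(103)=271248950, p(104)=304801365, p(105)=342325709, p(106)=384276336, p(107)=431149389, p(108)=483502844, p(109)=541946240, p(110)=607163746, p(111)=679903203, p(112)=761002156, p(113)=851376628, p(114)=952050665, p(115)=1064144451, p(116)=1188908248, p(117)=1327710076, p(118)=1482074143, p(119)=1653668665, p(120)=1844349560, p(121)=2056148051, p(122)=2291320912, p(123)=2552338241, p(124)=2841940500, p(125)=3163127352, p(126)=3519222692, p(127)=3913864295, p(128)=4351078600, p(129)=4835271870.
Final step: p(130) = p(129) + p(128) - p(125) - p(123) + p(118) + p(115) - p(108) - p(104) + p(95) + p(90) - p(79) - p(73) + p(60) + p(53) - p(38) - p(30) + p(13) + p(4)
= 4835271870 + 4351078600 - 3163127352 - 2552338241 + 1482074143 + 1064144451 - 483502844 - 304801365 + 104651419 + 56634173 - 13848650 - 6185689 + 966467 + 329931 - 26015 - 5604 + 101 + 5
= 5371315400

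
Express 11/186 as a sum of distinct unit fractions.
1/17 + 1/3162

Greedy algorithm:
11/186: ceiling(186/11) = 17, use 1/17
1/3162: ceiling(3162/1) = 3162, use 1/3162
Result: 11/186 = 1/17 + 1/3162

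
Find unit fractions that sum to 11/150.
1/14 + 1/525

Greedy algorithm:
11/150: ceiling(150/11) = 14, use 1/14
1/525: ceiling(525/1) = 525, use 1/525
Result: 11/150 = 1/14 + 1/525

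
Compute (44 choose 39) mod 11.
0

Using Lucas' theorem:
Write n=44 and k=39 in base 11:
n in base 11: [4, 0]
k in base 11: [3, 6]
C(44,39) mod 11 = ∏ C(n_i, k_i) mod 11
Digit binomials (mod 11): C(4,3) = 4; C(0,6) = 0 (k_i > n_i)
Product: 4 × 0 = 0 ≡ 0 (mod 11)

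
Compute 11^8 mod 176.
33

Repeated squaring. Binary of 8 = 1000.
11^1 ≡ 11 (mod 176); 11^2 ≡ 121 (mod 176); 11^4 ≡ 33 (mod 176); 11^8 ≡ 33 (mod 176)
11^8 = 11^8 ≡ 33 (mod 176)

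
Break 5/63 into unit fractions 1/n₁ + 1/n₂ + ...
1/13 + 1/410 + 1/335790

Greedy algorithm:
5/63: ceiling(63/5) = 13, use 1/13
2/819: ceiling(819/2) = 410, use 1/410
1/335790: ceiling(335790/1) = 335790, use 1/335790
Result: 5/63 = 1/13 + 1/410 + 1/335790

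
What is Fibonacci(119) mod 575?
206

Matrix identity: Q^n = [[F_(n+1), F_n], [F_n, F_(n-1)]] with Q = [[1,1],[1,0]].
n = 119 = 1110111₂. Square-and-multiply, entries mod 575:
Q^1 = [[1,1],[1,0]]
Q^3 = (Q^1)²·Q = [[3,2],[2,1]]
Q^7 = (Q^3)²·Q = [[21,13],[13,8]]
Q^14 = (Q^7)² = [[35,377],[377,233]]
Q^29 = (Q^14)²·Q = [[15,179],[179,411]]
Q^59 = (Q^29)²·Q = [[420,66],[66,354]]
Q^119 = (Q^59)²·Q = [[115,206],[206,484]]
F_119 mod 575 = Q^119[0][1] = 206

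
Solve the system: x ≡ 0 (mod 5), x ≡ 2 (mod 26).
80

Using Chinese Remainder Theorem:
M = 5 × 26 = 130
M1 = 26, M2 = 5
y1 = 26^(-1) mod 5 = 1
y2 = 5^(-1) mod 26 = 21
x = (0×26×1 + 2×5×21) mod 130 = 80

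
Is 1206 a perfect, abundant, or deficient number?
abundant

Proper divisors of 1206: sum = 1 + 2 + 3 + 6 + 9 + 18 + 67 + 134 + 201 + 402 + 603 = 1446
Since 1446 > 1206, 1206 is abundant.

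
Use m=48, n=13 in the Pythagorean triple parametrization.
(2135, 1248, 2473)

Euclid's formula: a = m² - n², b = 2mn, c = m² + n²
m = 48, n = 13
a = 48² - 13² = 2304 - 169 = 2135
b = 2 × 48 × 13 = 1248
c = 48² + 13² = 2304 + 169 = 2473
Verification: 2135² + 1248² = 4558225 + 1557504 = 6115729 = 2473² ✓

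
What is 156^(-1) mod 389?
197

gcd(156, 389) = 1, so the inverse exists.
Extended Euclidean algorithm on (389, 156):
389 = 2 × 156 + 77  ⟹  77 = (1)·389 + (-2)·156
156 = 2 × 77 + 2  ⟹  2 = (-2)·389 + (5)·156
77 = 38 × 2 + 1  ⟹  1 = (77)·389 + (-192)·156
So (-192)·156 ≡ 1 (mod 389), i.e. 156^(-1) ≡ -192 ≡ 197 (mod 389).
Check: 156 × 197 = 30732 ≡ 1 (mod 389)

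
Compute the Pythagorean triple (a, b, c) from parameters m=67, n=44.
(2553, 5896, 6425)

Euclid's formula: a = m² - n², b = 2mn, c = m² + n²
m = 67, n = 44
a = 67² - 44² = 4489 - 1936 = 2553
b = 2 × 67 × 44 = 5896
c = 67² + 44² = 4489 + 1936 = 6425
Verification: 2553² + 5896² = 6517809 + 34762816 = 41280625 = 6425² ✓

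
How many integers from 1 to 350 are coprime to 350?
120

350 = 2 × 5^2 × 7
φ(n) = n × ∏(1 - 1/p) for each prime p dividing n
φ(350) = 350 × (1 - 1/2) × (1 - 1/5) × (1 - 1/7) = 120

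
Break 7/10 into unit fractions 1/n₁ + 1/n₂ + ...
1/2 + 1/5

Greedy algorithm:
7/10: ceiling(10/7) = 2, use 1/2
1/5: ceiling(5/1) = 5, use 1/5
Result: 7/10 = 1/2 + 1/5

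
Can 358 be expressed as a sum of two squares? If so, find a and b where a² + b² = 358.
Not possible

Factorization: 358 = 2 × 179
By Fermat: n is sum of two squares iff every prime p ≡ 3 (mod 4) appears to even power.
Prime(s) ≡ 3 (mod 4) with odd exponent: [(179, 1)]
Therefore 358 cannot be expressed as a² + b².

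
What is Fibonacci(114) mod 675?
127

Matrix identity: Q^n = [[F_(n+1), F_n], [F_n, F_(n-1)]] with Q = [[1,1],[1,0]].
n = 114 = 1110010₂. Square-and-multiply, entries mod 675:
Q^1 = [[1,1],[1,0]]
Q^3 = (Q^1)²·Q = [[3,2],[2,1]]
Q^7 = (Q^3)²·Q = [[21,13],[13,8]]
Q^14 = (Q^7)² = [[610,377],[377,233]]
Q^28 = (Q^14)² = [[554,561],[561,668]]
Q^57 = (Q^28)²·Q = [[379,637],[637,417]]
Q^114 = (Q^57)² = [[635,127],[127,508]]
F_114 mod 675 = Q^114[0][1] = 127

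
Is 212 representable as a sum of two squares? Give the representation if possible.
4² + 14² (a=4, b=14)

Factorization: 212 = 2^2 × 53
By Fermat: n is sum of two squares iff every prime p ≡ 3 (mod 4) appears to even power.
All primes ≡ 3 (mod 4) appear to even power.
Search a = 0, 1, 2, … for 212 - a² a perfect square: first hit at a = 4: 212 - 16 = 196 = 14².
212 = 4² + 14² = 16 + 196 ✓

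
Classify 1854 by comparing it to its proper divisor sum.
abundant

Proper divisors of 1854: sum = 1 + 2 + 3 + 6 + 9 + 18 + 103 + 206 + 309 + 618 + 927 = 2202
Since 2202 > 1854, 1854 is abundant.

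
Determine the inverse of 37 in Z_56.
53

gcd(37, 56) = 1, so the inverse exists.
Extended Euclidean algorithm on (56, 37):
56 = 1 × 37 + 19  ⟹  19 = (1)·56 + (-1)·37
37 = 1 × 19 + 18  ⟹  18 = (-1)·56 + (2)·37
19 = 1 × 18 + 1  ⟹  1 = (2)·56 + (-3)·37
So (-3)·37 ≡ 1 (mod 56), i.e. 37^(-1) ≡ -3 ≡ 53 (mod 56).
Check: 37 × 53 = 1961 ≡ 1 (mod 56)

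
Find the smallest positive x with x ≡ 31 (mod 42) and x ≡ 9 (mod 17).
451

Using Chinese Remainder Theorem:
M = 42 × 17 = 714
M1 = 17, M2 = 42
y1 = 17^(-1) mod 42 = 5
y2 = 42^(-1) mod 17 = 15
x = (31×17×5 + 9×42×15) mod 714 = 451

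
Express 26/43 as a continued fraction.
[0; 1, 1, 1, 1, 8]

Euclidean algorithm steps:
26 = 0 × 43 + 26
43 = 1 × 26 + 17
26 = 1 × 17 + 9
17 = 1 × 9 + 8
9 = 1 × 8 + 1
8 = 8 × 1 + 0
Continued fraction: [0; 1, 1, 1, 1, 8]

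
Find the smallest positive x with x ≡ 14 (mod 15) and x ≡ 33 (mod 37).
329

Using Chinese Remainder Theorem:
M = 15 × 37 = 555
M1 = 37, M2 = 15
y1 = 37^(-1) mod 15 = 13
y2 = 15^(-1) mod 37 = 5
x = (14×37×13 + 33×15×5) mod 555 = 329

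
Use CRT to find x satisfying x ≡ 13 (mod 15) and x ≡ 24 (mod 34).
58

Using Chinese Remainder Theorem:
M = 15 × 34 = 510
M1 = 34, M2 = 15
y1 = 34^(-1) mod 15 = 4
y2 = 15^(-1) mod 34 = 25
x = (13×34×4 + 24×15×25) mod 510 = 58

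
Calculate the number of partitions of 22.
1002

p(n) counts ways to write n as a sum of positive integers (order ignored).
Euler's pentagonal recurrence: p(k) = p(k-1) + p(k-2) - p(k-5) - p(k-7) + p(k-12) + p(k-15) - ... (offsets j(3j∓1)/2, signs ++--, p(0)=1, p(<0)=0).
DP table for k = 0..21: p(0)=1, p(1)=1, p(2)=2, p(3)=3, p(4)=5, p(5)=7, p(6)=11, p(7)=15, p(8)=22, p(9)=30, p(10)=42, p(11)=56, p(12)=77, p(13)=101, p(14)=135, p(15)=176, p(16)=231, p(17)=297, p(18)=385, p(19)=490, p(20)=627, p(21)=792.
Final step: p(22) = p(21) + p(20) - p(17) - p(15) + p(10) + p(7) - p(0)
= 792 + 627 - 297 - 176 + 42 + 15 - 1
= 1002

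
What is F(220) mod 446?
3

Matrix identity: Q^n = [[F_(n+1), F_n], [F_n, F_(n-1)]] with Q = [[1,1],[1,0]].
n = 220 = 11011100₂. Square-and-multiply, entries mod 446:
Q^1 = [[1,1],[1,0]]
Q^3 = (Q^1)²·Q = [[3,2],[2,1]]
Q^6 = (Q^3)² = [[13,8],[8,5]]
Q^13 = (Q^6)²·Q = [[377,233],[233,144]]
Q^27 = (Q^13)²·Q = [[259,178],[178,81]]
Q^55 = (Q^27)²·Q = [[63,199],[199,310]]
Q^110 = (Q^55)² = [[308,191],[191,117]]
Q^220 = (Q^110)² = [[221,3],[3,218]]
F_220 mod 446 = Q^220[0][1] = 3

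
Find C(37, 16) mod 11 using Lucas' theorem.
0

Using Lucas' theorem:
Write n=37 and k=16 in base 11:
n in base 11: [3, 4]
k in base 11: [1, 5]
C(37,16) mod 11 = ∏ C(n_i, k_i) mod 11
Digit binomials (mod 11): C(3,1) = 3; C(4,5) = 0 (k_i > n_i)
Product: 3 × 0 = 0 ≡ 0 (mod 11)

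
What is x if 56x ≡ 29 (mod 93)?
x ≡ 52 (mod 93)

gcd(56, 93) = 1, which divides 29, so solutions exist.
Find 56^(-1) mod 93 by the extended Euclidean algorithm:
93 = 1 × 56 + 37  ⟹  37 = (1)·93 + (-1)·56
56 = 1 × 37 + 19  ⟹  19 = (-1)·93 + (2)·56
37 = 1 × 19 + 18  ⟹  18 = (2)·93 + (-3)·56
19 = 1 × 18 + 1  ⟹  1 = (-3)·93 + (5)·56
So (5)·56 ≡ 1 (mod 93), i.e. 56^(-1) ≡ 5 (mod 93).
x ≡ 5 × 29 = 145 ≡ 52 (mod 93).
Check: 56 × 52 = 2912 ≡ 29 (mod 93).
Unique solution: x ≡ 52 (mod 93)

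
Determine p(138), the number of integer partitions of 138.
12292341831

p(n) counts ways to write n as a sum of positive integers (order ignored).
Euler's pentagonal recurrence: p(k) = p(k-1) + p(k-2) - p(k-5) - p(k-7) + p(k-12) + p(k-15) - ... (offsets j(3j∓1)/2, signs ++--, p(0)=1, p(<0)=0).
DP table for k = 0..137: p(0)=1, p(1)=1, p(2)=2, p(3)=3, p(4)=5, p(5)=7, p(6)=11, p(7)=15, p(8)=22, p(9)=30, p(10)=42, p(11)=56, p(12)=77, p(13)=101, p(14)=135, p(15)=176, p(16)=231, p(17)=297, p(18)=385, p(19)=490, p(20)=627, p(21)=792, p(22)=1002, p(23)=1255, p(24)=1575, p(25)=1958, p(26)=2436, p(27)=3010, p(28)=3718, p(29)=4565, p(30)=5604, p(31)=6842, p(32)=8349, p(33)=10143, p(34)=12310, p(35)=14883, p(36)=17977, p(37)=21637, p(38)=26015, p(39)=31185, p(40)=37338, p(41)=44583, p(42)=53174, p(43)=63261, p(44)=75175, p(45)=89134, p(46)=105558, p(47)=124754, p(48)=147273, p(49)=173525, p(50)=204226, p(51)=239943, p(52)=281589, p(53)=329931, p(54)=386155, p(55)=451276, p(56)=526823, p(57)=614154, p(58)=715220, p(59)=831820, p(60)=966467, p(61)=1121505, p(62)=1300156, p(63)=1505499, p(64)=1741630, p(65)=2012558, p(66)=2323520, p(67)=2679689, p(68)=3087735, p(69)=3554345, p(70)=4087968, p(71)=4697205, p(72)=5392783, p(73)=6185689, p(74)=7089500, p(75)=8118264, p(76)=9289091, p(77)=10619863, p(78)=12132164, p(79)=13848650, p(80)=15796476, p(81)=18004327, p(82)=20506255, p(83)=23338469, p(84)=26543660, p(85)=30167357, p(86)=34262962, p(87)=38887673, p(88)=44108109, p(89)=49995925, p(90)=56634173, p(91)=64112359, p(92)=72533807, p(93)=82010177, p(94)=92669720, p(95)=104651419, p(96)=118114304, p(97)=133230930, p(98)=150198136, p(99)=169229875, p(100)=190569292, p(101)=214481126, p(102)=241265379, p(103)=271248950, p(104)=304801365, p(105)=342325709, p(106)=384276336, p(107)=431149389, p(108)=483502844, p(109)=541946240, p(110)=607163746, p(111)=679903203, p(112)=761002156, p(113)=851376628, p(114)=952050665, p(115)=1064144451, p(116)=1188908248, p(117)=1327710076, p(118)=1482074143, p(119)=1653668665, p(120)=1844349560, p(121)=2056148051, p(122)=2291320912, p(123)=2552338241, p(124)=2841940500, p(125)=3163127352, p(126)=3519222692, p(127)=3913864295, p(128)=4351078600, p(129)=4835271870, p(130)=5371315400, p(131)=5964539504, p(132)=6620830889, p(133)=7346629512, p(134)=8149040695, p(135)=9035836076, p(136)=10015581680, p(137)=11097645016.
Final step: p(138) = p(137) + p(136) - p(133) - p(131) + p(126) + p(123) - p(116) - p(112) + p(103) + p(98) - p(87) - p(81) + p(68) + p(61) - p(46) - p(38) + p(21) + p(12)
= 11097645016 + 10015581680 - 7346629512 - 5964539504 + 3519222692 + 2552338241 - 1188908248 - 761002156 + 271248950 + 150198136 - 38887673 - 18004327 + 3087735 + 1121505 - 105558 - 26015 + 792 + 77
= 12292341831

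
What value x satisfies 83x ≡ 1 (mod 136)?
59

gcd(83, 136) = 1, so the inverse exists.
Extended Euclidean algorithm on (136, 83):
136 = 1 × 83 + 53  ⟹  53 = (1)·136 + (-1)·83
83 = 1 × 53 + 30  ⟹  30 = (-1)·136 + (2)·83
53 = 1 × 30 + 23  ⟹  23 = (2)·136 + (-3)·83
30 = 1 × 23 + 7  ⟹  7 = (-3)·136 + (5)·83
23 = 3 × 7 + 2  ⟹  2 = (11)·136 + (-18)·83
7 = 3 × 2 + 1  ⟹  1 = (-36)·136 + (59)·83
So (59)·83 ≡ 1 (mod 136), i.e. 83^(-1) ≡ 59 (mod 136).
Check: 83 × 59 = 4897 ≡ 1 (mod 136)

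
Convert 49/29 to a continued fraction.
[1; 1, 2, 4, 2]

Euclidean algorithm steps:
49 = 1 × 29 + 20
29 = 1 × 20 + 9
20 = 2 × 9 + 2
9 = 4 × 2 + 1
2 = 2 × 1 + 0
Continued fraction: [1; 1, 2, 4, 2]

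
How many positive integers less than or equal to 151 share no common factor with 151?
150

151 = 151
φ(n) = n × ∏(1 - 1/p) for each prime p dividing n
φ(151) = 151 × (1 - 1/151) = 150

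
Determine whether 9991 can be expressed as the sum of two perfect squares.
Not possible

Factorization: 9991 = 97 × 103
By Fermat: n is sum of two squares iff every prime p ≡ 3 (mod 4) appears to even power.
Prime(s) ≡ 3 (mod 4) with odd exponent: [(103, 1)]
Therefore 9991 cannot be expressed as a² + b².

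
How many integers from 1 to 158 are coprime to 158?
78

158 = 2 × 79
φ(n) = n × ∏(1 - 1/p) for each prime p dividing n
φ(158) = 158 × (1 - 1/2) × (1 - 1/79) = 78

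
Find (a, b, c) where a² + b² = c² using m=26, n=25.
(51, 1300, 1301)

Euclid's formula: a = m² - n², b = 2mn, c = m² + n²
m = 26, n = 25
a = 26² - 25² = 676 - 625 = 51
b = 2 × 26 × 25 = 1300
c = 26² + 25² = 676 + 625 = 1301
Verification: 51² + 1300² = 2601 + 1690000 = 1692601 = 1301² ✓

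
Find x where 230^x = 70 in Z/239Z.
163

Baby-step giant-step with step n = ⌈√239⌉ = 16.
Baby steps 230^j mod 239 (j:value) for j=0..15: 0:1, 1:230, 2:81, 3:227, 4:108, 5:223, 6:144, 7:138, 8:192, 9:184, 10:17, 11:86, 12:182, 13:35, 14:163, 15:206.
Giant-step multiplier: 230^(-16) ≡ 230^(238-16) = 230^222 ≡ 136 (mod 239).
Giant steps γ_i = 70·136^i mod 239: γ_0=70, γ_1=199, γ_2=57, γ_3=104, γ_4=43, γ_5=112, γ_6=175, γ_7=139, γ_8=23, γ_9=21, γ_10=227 (in table at j=3).
x = i·n + j = 10·16 + 3 = 163.
Check: 230^163 ≡ 70 (mod 239).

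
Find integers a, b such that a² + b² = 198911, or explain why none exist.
Not possible

Factorization: 198911 = 19^3 × 29
By Fermat: n is sum of two squares iff every prime p ≡ 3 (mod 4) appears to even power.
Prime(s) ≡ 3 (mod 4) with odd exponent: [(19, 3)]
Therefore 198911 cannot be expressed as a² + b².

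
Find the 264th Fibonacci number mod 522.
144

Matrix identity: Q^n = [[F_(n+1), F_n], [F_n, F_(n-1)]] with Q = [[1,1],[1,0]].
n = 264 = 100001000₂. Square-and-multiply, entries mod 522:
Q^1 = [[1,1],[1,0]]
Q^2 = (Q^1)² = [[2,1],[1,1]]
Q^4 = (Q^2)² = [[5,3],[3,2]]
Q^8 = (Q^4)² = [[34,21],[21,13]]
Q^16 = (Q^8)² = [[31,465],[465,88]]
Q^33 = (Q^16)²·Q = [[37,34],[34,3]]
Q^66 = (Q^33)² = [[437,316],[316,121]]
Q^132 = (Q^66)² = [[71,414],[414,179]]
Q^264 = (Q^132)² = [[1,144],[144,379]]
F_264 mod 522 = Q^264[0][1] = 144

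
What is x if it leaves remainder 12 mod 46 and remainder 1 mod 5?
196

Using Chinese Remainder Theorem:
M = 46 × 5 = 230
M1 = 5, M2 = 46
y1 = 5^(-1) mod 46 = 37
y2 = 46^(-1) mod 5 = 1
x = (12×5×37 + 1×46×1) mod 230 = 196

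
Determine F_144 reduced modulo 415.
278

Matrix identity: Q^n = [[F_(n+1), F_n], [F_n, F_(n-1)]] with Q = [[1,1],[1,0]].
n = 144 = 10010000₂. Square-and-multiply, entries mod 415:
Q^1 = [[1,1],[1,0]]
Q^2 = (Q^1)² = [[2,1],[1,1]]
Q^4 = (Q^2)² = [[5,3],[3,2]]
Q^9 = (Q^4)²·Q = [[55,34],[34,21]]
Q^18 = (Q^9)² = [[31,94],[94,352]]
Q^36 = (Q^18)² = [[252,312],[312,355]]
Q^72 = (Q^36)² = [[243,144],[144,99]]
Q^144 = (Q^72)² = [[105,278],[278,242]]
F_144 mod 415 = Q^144[0][1] = 278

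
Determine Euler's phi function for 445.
352

445 = 5 × 89
φ(n) = n × ∏(1 - 1/p) for each prime p dividing n
φ(445) = 445 × (1 - 1/5) × (1 - 1/89) = 352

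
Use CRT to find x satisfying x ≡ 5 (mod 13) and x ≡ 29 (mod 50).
629

Using Chinese Remainder Theorem:
M = 13 × 50 = 650
M1 = 50, M2 = 13
y1 = 50^(-1) mod 13 = 6
y2 = 13^(-1) mod 50 = 27
x = (5×50×6 + 29×13×27) mod 650 = 629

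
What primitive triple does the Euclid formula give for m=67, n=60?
(889, 8040, 8089)

Euclid's formula: a = m² - n², b = 2mn, c = m² + n²
m = 67, n = 60
a = 67² - 60² = 4489 - 3600 = 889
b = 2 × 67 × 60 = 8040
c = 67² + 60² = 4489 + 3600 = 8089
Verification: 889² + 8040² = 790321 + 64641600 = 65431921 = 8089² ✓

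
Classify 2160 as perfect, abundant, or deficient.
abundant

Proper divisors of 2160: sum = 1 + 2 + 3 + 4 + 5 + 6 + 8 + 9 + ... + 432 + 540 + 720 + 1080 (39 divisors) = 5280
Since 5280 > 2160, 2160 is abundant.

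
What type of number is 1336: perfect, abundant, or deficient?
deficient

Proper divisors of 1336: sum = 1 + 2 + 4 + 8 + 167 + 334 + 668 = 1184
Since 1184 < 1336, 1336 is deficient.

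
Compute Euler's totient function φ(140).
48

140 = 2^2 × 5 × 7
φ(n) = n × ∏(1 - 1/p) for each prime p dividing n
φ(140) = 140 × (1 - 1/2) × (1 - 1/5) × (1 - 1/7) = 48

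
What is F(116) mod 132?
129

Matrix identity: Q^n = [[F_(n+1), F_n], [F_n, F_(n-1)]] with Q = [[1,1],[1,0]].
n = 116 = 1110100₂. Square-and-multiply, entries mod 132:
Q^1 = [[1,1],[1,0]]
Q^3 = (Q^1)²·Q = [[3,2],[2,1]]
Q^7 = (Q^3)²·Q = [[21,13],[13,8]]
Q^14 = (Q^7)² = [[82,113],[113,101]]
Q^29 = (Q^14)²·Q = [[44,89],[89,87]]
Q^58 = (Q^29)² = [[89,43],[43,46]]
Q^116 = (Q^58)² = [[2,129],[129,5]]
F_116 mod 132 = Q^116[0][1] = 129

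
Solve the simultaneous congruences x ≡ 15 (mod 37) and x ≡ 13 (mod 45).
1273

Using Chinese Remainder Theorem:
M = 37 × 45 = 1665
M1 = 45, M2 = 37
y1 = 45^(-1) mod 37 = 14
y2 = 37^(-1) mod 45 = 28
x = (15×45×14 + 13×37×28) mod 1665 = 1273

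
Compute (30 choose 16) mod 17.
0

Using Lucas' theorem:
Write n=30 and k=16 in base 17:
n in base 17: [1, 13]
k in base 17: [0, 16]
C(30,16) mod 17 = ∏ C(n_i, k_i) mod 17
Digit binomials (mod 17): C(1,0) = 1; C(13,16) = 0 (k_i > n_i)
Product: 1 × 0 = 0 ≡ 0 (mod 17)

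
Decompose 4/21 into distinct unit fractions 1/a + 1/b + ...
1/6 + 1/42

Greedy algorithm:
4/21: ceiling(21/4) = 6, use 1/6
1/42: ceiling(42/1) = 42, use 1/42
Result: 4/21 = 1/6 + 1/42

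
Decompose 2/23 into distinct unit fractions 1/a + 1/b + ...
1/12 + 1/276

Greedy algorithm:
2/23: ceiling(23/2) = 12, use 1/12
1/276: ceiling(276/1) = 276, use 1/276
Result: 2/23 = 1/12 + 1/276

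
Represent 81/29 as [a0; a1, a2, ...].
[2; 1, 3, 1, 5]

Euclidean algorithm steps:
81 = 2 × 29 + 23
29 = 1 × 23 + 6
23 = 3 × 6 + 5
6 = 1 × 5 + 1
5 = 5 × 1 + 0
Continued fraction: [2; 1, 3, 1, 5]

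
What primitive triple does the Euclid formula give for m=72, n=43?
(3335, 6192, 7033)

Euclid's formula: a = m² - n², b = 2mn, c = m² + n²
m = 72, n = 43
a = 72² - 43² = 5184 - 1849 = 3335
b = 2 × 72 × 43 = 6192
c = 72² + 43² = 5184 + 1849 = 7033
Verification: 3335² + 6192² = 11122225 + 38340864 = 49463089 = 7033² ✓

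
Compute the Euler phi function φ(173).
172

173 = 173
φ(n) = n × ∏(1 - 1/p) for each prime p dividing n
φ(173) = 173 × (1 - 1/173) = 172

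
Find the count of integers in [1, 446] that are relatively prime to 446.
222

446 = 2 × 223
φ(n) = n × ∏(1 - 1/p) for each prime p dividing n
φ(446) = 446 × (1 - 1/2) × (1 - 1/223) = 222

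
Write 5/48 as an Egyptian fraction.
1/10 + 1/240

Greedy algorithm:
5/48: ceiling(48/5) = 10, use 1/10
1/240: ceiling(240/1) = 240, use 1/240
Result: 5/48 = 1/10 + 1/240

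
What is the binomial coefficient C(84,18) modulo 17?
13

Using Lucas' theorem:
Write n=84 and k=18 in base 17:
n in base 17: [4, 16]
k in base 17: [1, 1]
C(84,18) mod 17 = ∏ C(n_i, k_i) mod 17
Digit binomials (mod 17): C(4,1) = 4; C(16,1) = 16
Product: 4 × 16 = 64 ≡ 13 (mod 17)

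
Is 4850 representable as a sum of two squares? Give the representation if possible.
19² + 67² (a=19, b=67)

Factorization: 4850 = 2 × 5^2 × 97
By Fermat: n is sum of two squares iff every prime p ≡ 3 (mod 4) appears to even power.
All primes ≡ 3 (mod 4) appear to even power.
Search a = 0, 1, 2, … for 4850 - a² a perfect square: first hit at a = 19: 4850 - 361 = 4489 = 67².
4850 = 19² + 67² = 361 + 4489 ✓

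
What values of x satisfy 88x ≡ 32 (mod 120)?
x ≡ 14 (mod 15)

gcd(88, 120) = 8, which divides 32, so solutions exist.
Divide through by 8: 11x ≡ 4 (mod 15).
Find 11^(-1) mod 15 by the extended Euclidean algorithm:
15 = 1 × 11 + 4  ⟹  4 = (1)·15 + (-1)·11
11 = 2 × 4 + 3  ⟹  3 = (-2)·15 + (3)·11
4 = 1 × 3 + 1  ⟹  1 = (3)·15 + (-4)·11
So (-4)·11 ≡ 1 (mod 15), i.e. 11^(-1) ≡ -4 ≡ 11 (mod 15).
x ≡ 11 × 4 = 44 ≡ 14 (mod 15).
Check: 88 × 14 = 1232 ≡ 32 (mod 120).
x ≡ 14 (mod 15), giving 8 solutions mod 120.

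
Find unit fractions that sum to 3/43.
1/15 + 1/323 + 1/208335

Greedy algorithm:
3/43: ceiling(43/3) = 15, use 1/15
2/645: ceiling(645/2) = 323, use 1/323
1/208335: ceiling(208335/1) = 208335, use 1/208335
Result: 3/43 = 1/15 + 1/323 + 1/208335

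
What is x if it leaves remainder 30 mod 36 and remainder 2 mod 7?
30

Using Chinese Remainder Theorem:
M = 36 × 7 = 252
M1 = 7, M2 = 36
y1 = 7^(-1) mod 36 = 31
y2 = 36^(-1) mod 7 = 1
x = (30×7×31 + 2×36×1) mod 252 = 30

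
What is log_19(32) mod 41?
10

Baby-step giant-step with step n = ⌈√41⌉ = 7.
Baby steps 19^j mod 41 (j:value) for j=0..6: 0:1, 1:19, 2:33, 3:12, 4:23, 5:27, 6:21.
Giant-step multiplier: 19^(-7) ≡ 19^(40-7) = 19^33 ≡ 26 (mod 41).
Giant steps γ_i = 32·26^i mod 41: γ_0=32, γ_1=12 (in table at j=3).
x = i·n + j = 1·7 + 3 = 10.
Check: 19^10 ≡ 32 (mod 41).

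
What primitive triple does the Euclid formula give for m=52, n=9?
(2623, 936, 2785)

Euclid's formula: a = m² - n², b = 2mn, c = m² + n²
m = 52, n = 9
a = 52² - 9² = 2704 - 81 = 2623
b = 2 × 52 × 9 = 936
c = 52² + 9² = 2704 + 81 = 2785
Verification: 2623² + 936² = 6880129 + 876096 = 7756225 = 2785² ✓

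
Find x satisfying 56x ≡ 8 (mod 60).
x ≡ 13 (mod 15)

gcd(56, 60) = 4, which divides 8, so solutions exist.
Divide through by 4: 14x ≡ 2 (mod 15).
Find 14^(-1) mod 15 by the extended Euclidean algorithm:
15 = 1 × 14 + 1  ⟹  1 = (1)·15 + (-1)·14
So (-1)·14 ≡ 1 (mod 15), i.e. 14^(-1) ≡ -1 ≡ 14 (mod 15).
x ≡ 14 × 2 = 28 ≡ 13 (mod 15).
Check: 56 × 13 = 728 ≡ 8 (mod 60).
x ≡ 13 (mod 15), giving 4 solutions mod 60.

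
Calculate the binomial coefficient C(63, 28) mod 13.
5

Using Lucas' theorem:
Write n=63 and k=28 in base 13:
n in base 13: [4, 11]
k in base 13: [2, 2]
C(63,28) mod 13 = ∏ C(n_i, k_i) mod 13
Digit binomials (mod 13): C(4,2) = 6; C(11,2) = 55 ≡ 3
Product: 6 × 3 = 18 ≡ 5 (mod 13)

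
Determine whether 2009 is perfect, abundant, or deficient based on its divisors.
deficient

Proper divisors of 2009: sum = 1 + 7 + 41 + 49 + 287 = 385
Since 385 < 2009, 2009 is deficient.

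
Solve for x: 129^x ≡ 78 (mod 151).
78

Baby-step giant-step with step n = ⌈√151⌉ = 13.
Baby steps 129^j mod 151 (j:value) for j=0..12: 0:1, 1:129, 2:31, 3:73, 4:55, 5:149, 6:44, 7:89, 8:5, 9:41, 10:4, 11:63, 12:124.
Giant-step multiplier: 129^(-13) ≡ 129^(150-13) = 129^137 ≡ 15 (mod 151).
Giant steps γ_i = 78·15^i mod 151: γ_0=78, γ_1=113, γ_2=34, γ_3=57, γ_4=100, γ_5=141, γ_6=1 (in table at j=0).
x = i·n + j = 6·13 + 0 = 78.
Check: 129^78 ≡ 78 (mod 151).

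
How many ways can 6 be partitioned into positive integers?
11

p(n) counts ways to write n as a sum of positive integers (order ignored).
Examples: 6; 5 + 1; 4 + 2; 4 + 1 + 1; 3 + 3; ... (11 total)
p(6) = 11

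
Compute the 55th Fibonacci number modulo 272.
237

Matrix identity: Q^n = [[F_(n+1), F_n], [F_n, F_(n-1)]] with Q = [[1,1],[1,0]].
n = 55 = 110111₂. Square-and-multiply, entries mod 272:
Q^1 = [[1,1],[1,0]]
Q^3 = (Q^1)²·Q = [[3,2],[2,1]]
Q^6 = (Q^3)² = [[13,8],[8,5]]
Q^13 = (Q^6)²·Q = [[105,233],[233,144]]
Q^27 = (Q^13)²·Q = [[115,34],[34,81]]
Q^55 = (Q^27)²·Q = [[101,237],[237,136]]
F_55 mod 272 = Q^55[0][1] = 237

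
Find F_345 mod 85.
15

Matrix identity: Q^n = [[F_(n+1), F_n], [F_n, F_(n-1)]] with Q = [[1,1],[1,0]].
n = 345 = 101011001₂. Square-and-multiply, entries mod 85:
Q^1 = [[1,1],[1,0]]
Q^2 = (Q^1)² = [[2,1],[1,1]]
Q^5 = (Q^2)²·Q = [[8,5],[5,3]]
Q^10 = (Q^5)² = [[4,55],[55,34]]
Q^21 = (Q^10)²·Q = [[31,66],[66,50]]
Q^43 = (Q^21)²·Q = [[38,47],[47,76]]
Q^86 = (Q^43)² = [[83,3],[3,80]]
Q^172 = (Q^86)² = [[13,64],[64,34]]
Q^345 = (Q^172)²·Q = [[48,15],[15,33]]
F_345 mod 85 = Q^345[0][1] = 15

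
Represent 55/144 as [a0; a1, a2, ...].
[0; 2, 1, 1, 1, 1, 1, 1, 1, 2]

Euclidean algorithm steps:
55 = 0 × 144 + 55
144 = 2 × 55 + 34
55 = 1 × 34 + 21
34 = 1 × 21 + 13
21 = 1 × 13 + 8
13 = 1 × 8 + 5
8 = 1 × 5 + 3
5 = 1 × 3 + 2
3 = 1 × 2 + 1
2 = 2 × 1 + 0
Continued fraction: [0; 2, 1, 1, 1, 1, 1, 1, 1, 2]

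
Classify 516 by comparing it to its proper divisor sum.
abundant

Proper divisors of 516: sum = 1 + 2 + 3 + 4 + 6 + 12 + 43 + 86 + 129 + 172 + 258 = 716
Since 716 > 516, 516 is abundant.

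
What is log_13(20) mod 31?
28

Baby-step giant-step with step n = ⌈√31⌉ = 6.
Baby steps 13^j mod 31 (j:value) for j=0..5: 0:1, 1:13, 2:14, 3:27, 4:10, 5:6.
Giant-step multiplier: 13^(-6) ≡ 13^(30-6) = 13^24 ≡ 2 (mod 31).
Giant steps γ_i = 20·2^i mod 31: γ_0=20, γ_1=9, γ_2=18, γ_3=5, γ_4=10 (in table at j=4).
x = i·n + j = 4·6 + 4 = 28.
Check: 13^28 ≡ 20 (mod 31).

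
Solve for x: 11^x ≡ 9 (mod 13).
8

Baby-step giant-step with step n = ⌈√13⌉ = 4.
Baby steps 11^j mod 13 (j:value) for j=0..3: 0:1, 1:11, 2:4, 3:5.
Giant-step multiplier: 11^(-4) ≡ 11^(12-4) = 11^8 ≡ 9 (mod 13).
Giant steps γ_i = 9·9^i mod 13: γ_0=9, γ_1=3, γ_2=1 (in table at j=0).
x = i·n + j = 2·4 + 0 = 8.
Check: 11^8 ≡ 9 (mod 13).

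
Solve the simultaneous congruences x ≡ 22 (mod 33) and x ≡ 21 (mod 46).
1309

Using Chinese Remainder Theorem:
M = 33 × 46 = 1518
M1 = 46, M2 = 33
y1 = 46^(-1) mod 33 = 28
y2 = 33^(-1) mod 46 = 7
x = (22×46×28 + 21×33×7) mod 1518 = 1309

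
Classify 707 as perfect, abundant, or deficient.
deficient

Proper divisors of 707: sum = 1 + 7 + 101 = 109
Since 109 < 707, 707 is deficient.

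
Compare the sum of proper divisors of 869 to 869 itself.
deficient

Proper divisors of 869: sum = 1 + 11 + 79 = 91
Since 91 < 869, 869 is deficient.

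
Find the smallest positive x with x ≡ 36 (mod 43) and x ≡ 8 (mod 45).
638

Using Chinese Remainder Theorem:
M = 43 × 45 = 1935
M1 = 45, M2 = 43
y1 = 45^(-1) mod 43 = 22
y2 = 43^(-1) mod 45 = 22
x = (36×45×22 + 8×43×22) mod 1935 = 638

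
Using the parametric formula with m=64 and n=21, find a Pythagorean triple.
(3655, 2688, 4537)

Euclid's formula: a = m² - n², b = 2mn, c = m² + n²
m = 64, n = 21
a = 64² - 21² = 4096 - 441 = 3655
b = 2 × 64 × 21 = 2688
c = 64² + 21² = 4096 + 441 = 4537
Verification: 3655² + 2688² = 13359025 + 7225344 = 20584369 = 4537² ✓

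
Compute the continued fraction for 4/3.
[1; 3]

Euclidean algorithm steps:
4 = 1 × 3 + 1
3 = 3 × 1 + 0
Continued fraction: [1; 3]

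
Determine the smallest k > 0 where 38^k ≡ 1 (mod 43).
21

43 is prime, so ord(38) divides φ(43) = 42.
Divisors of 42: 1, 2, 3, 6, 7, 14, 21, 42.
Repeated squaring: 38^1 ≡ 38, 38^2 ≡ 25, 38^4 ≡ 23, 38^8 ≡ 13, 38^16 ≡ 40, 38^32 ≡ 9 (mod 43).
Test 38^d mod 43 for each divisor d in increasing order:
38^1 ≡ 38
38^2 ≡ 25
38^3 = 38^2·38^1 ≡ 4
38^6 = 38^4·38^2 ≡ 16
38^7 = 38^4·38^2·38^1 ≡ 6
38^14 = 38^8·38^4·38^2 ≡ 36
38^21 = 38^16·38^4·38^1 ≡ 1  ← first divisor giving 1
The order is 21.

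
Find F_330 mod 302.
30

Matrix identity: Q^n = [[F_(n+1), F_n], [F_n, F_(n-1)]] with Q = [[1,1],[1,0]].
n = 330 = 101001010₂. Square-and-multiply, entries mod 302:
Q^1 = [[1,1],[1,0]]
Q^2 = (Q^1)² = [[2,1],[1,1]]
Q^5 = (Q^2)²·Q = [[8,5],[5,3]]
Q^10 = (Q^5)² = [[89,55],[55,34]]
Q^20 = (Q^10)² = [[74,121],[121,255]]
Q^41 = (Q^20)²·Q = [[130,185],[185,247]]
Q^82 = (Q^41)² = [[87,285],[285,104]]
Q^165 = (Q^82)²·Q = [[81,6],[6,75]]
Q^330 = (Q^165)² = [[255,30],[30,225]]
F_330 mod 302 = Q^330[0][1] = 30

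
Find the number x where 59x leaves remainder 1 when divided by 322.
131

gcd(59, 322) = 1, so the inverse exists.
Extended Euclidean algorithm on (322, 59):
322 = 5 × 59 + 27  ⟹  27 = (1)·322 + (-5)·59
59 = 2 × 27 + 5  ⟹  5 = (-2)·322 + (11)·59
27 = 5 × 5 + 2  ⟹  2 = (11)·322 + (-60)·59
5 = 2 × 2 + 1  ⟹  1 = (-24)·322 + (131)·59
So (131)·59 ≡ 1 (mod 322), i.e. 59^(-1) ≡ 131 (mod 322).
Check: 59 × 131 = 7729 ≡ 1 (mod 322)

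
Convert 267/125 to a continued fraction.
[2; 7, 2, 1, 5]

Euclidean algorithm steps:
267 = 2 × 125 + 17
125 = 7 × 17 + 6
17 = 2 × 6 + 5
6 = 1 × 5 + 1
5 = 5 × 1 + 0
Continued fraction: [2; 7, 2, 1, 5]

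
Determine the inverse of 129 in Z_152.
33

gcd(129, 152) = 1, so the inverse exists.
Extended Euclidean algorithm on (152, 129):
152 = 1 × 129 + 23  ⟹  23 = (1)·152 + (-1)·129
129 = 5 × 23 + 14  ⟹  14 = (-5)·152 + (6)·129
23 = 1 × 14 + 9  ⟹  9 = (6)·152 + (-7)·129
14 = 1 × 9 + 5  ⟹  5 = (-11)·152 + (13)·129
9 = 1 × 5 + 4  ⟹  4 = (17)·152 + (-20)·129
5 = 1 × 4 + 1  ⟹  1 = (-28)·152 + (33)·129
So (33)·129 ≡ 1 (mod 152), i.e. 129^(-1) ≡ 33 (mod 152).
Check: 129 × 33 = 4257 ≡ 1 (mod 152)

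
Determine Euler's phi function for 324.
108

324 = 2^2 × 3^4
φ(n) = n × ∏(1 - 1/p) for each prime p dividing n
φ(324) = 324 × (1 - 1/2) × (1 - 1/3) = 108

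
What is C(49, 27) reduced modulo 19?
7

Using Lucas' theorem:
Write n=49 and k=27 in base 19:
n in base 19: [2, 11]
k in base 19: [1, 8]
C(49,27) mod 19 = ∏ C(n_i, k_i) mod 19
Digit binomials (mod 19): C(2,1) = 2; C(11,8) = 165 ≡ 13
Product: 2 × 13 = 26 ≡ 7 (mod 19)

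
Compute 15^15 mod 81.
0

Repeated squaring. Binary of 15 = 1111.
15^1 ≡ 15 (mod 81); 15^2 ≡ 63 (mod 81); 15^4 ≡ 0 (mod 81); 15^8 ≡ 0 (mod 81)
15^15 = 15^1 × 15^2 × 15^4 × 15^8 ≡ 0 (mod 81)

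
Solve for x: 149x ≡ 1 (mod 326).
291

gcd(149, 326) = 1, so the inverse exists.
Extended Euclidean algorithm on (326, 149):
326 = 2 × 149 + 28  ⟹  28 = (1)·326 + (-2)·149
149 = 5 × 28 + 9  ⟹  9 = (-5)·326 + (11)·149
28 = 3 × 9 + 1  ⟹  1 = (16)·326 + (-35)·149
So (-35)·149 ≡ 1 (mod 326), i.e. 149^(-1) ≡ -35 ≡ 291 (mod 326).
Check: 149 × 291 = 43359 ≡ 1 (mod 326)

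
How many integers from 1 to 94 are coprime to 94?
46

94 = 2 × 47
φ(n) = n × ∏(1 - 1/p) for each prime p dividing n
φ(94) = 94 × (1 - 1/2) × (1 - 1/47) = 46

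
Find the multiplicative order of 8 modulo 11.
10

11 is prime, so ord(8) divides φ(11) = 10.
Divisors of 10: 1, 2, 5, 10.
Repeated squaring: 8^1 ≡ 8, 8^2 ≡ 9, 8^4 ≡ 4, 8^8 ≡ 5 (mod 11).
Test 8^d mod 11 for each divisor d in increasing order:
8^1 ≡ 8
8^2 ≡ 9
8^5 = 8^4·8^1 ≡ 10
8^10 = 8^8·8^2 ≡ 1  ← first divisor giving 1
The order is 10.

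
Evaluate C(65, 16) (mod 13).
0

Using Lucas' theorem:
Write n=65 and k=16 in base 13:
n in base 13: [5, 0]
k in base 13: [1, 3]
C(65,16) mod 13 = ∏ C(n_i, k_i) mod 13
Digit binomials (mod 13): C(5,1) = 5; C(0,3) = 0 (k_i > n_i)
Product: 5 × 0 = 0 ≡ 0 (mod 13)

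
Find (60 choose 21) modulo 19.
9

Using Lucas' theorem:
Write n=60 and k=21 in base 19:
n in base 19: [3, 3]
k in base 19: [1, 2]
C(60,21) mod 19 = ∏ C(n_i, k_i) mod 19
Digit binomials (mod 19): C(3,1) = 3; C(3,2) = 3
Product: 3 × 3 = 9 ≡ 9 (mod 19)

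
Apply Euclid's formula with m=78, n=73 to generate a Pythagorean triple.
(755, 11388, 11413)

Euclid's formula: a = m² - n², b = 2mn, c = m² + n²
m = 78, n = 73
a = 78² - 73² = 6084 - 5329 = 755
b = 2 × 78 × 73 = 11388
c = 78² + 73² = 6084 + 5329 = 11413
Verification: 755² + 11388² = 570025 + 129686544 = 130256569 = 11413² ✓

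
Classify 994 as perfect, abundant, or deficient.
deficient

Proper divisors of 994: sum = 1 + 2 + 7 + 14 + 71 + 142 + 497 = 734
Since 734 < 994, 994 is deficient.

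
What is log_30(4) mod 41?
4

Baby-step giant-step with step n = ⌈√41⌉ = 7.
Baby steps 30^j mod 41 (j:value) for j=0..6: 0:1, 1:30, 2:39, 3:22, 4:4, 5:38, 6:33.
h = 4 is already in the table at j=4, so x = 4.
Check: 30^4 ≡ 4 (mod 41).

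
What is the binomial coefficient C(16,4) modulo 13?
0

Using Lucas' theorem:
Write n=16 and k=4 in base 13:
n in base 13: [1, 3]
k in base 13: [0, 4]
C(16,4) mod 13 = ∏ C(n_i, k_i) mod 13
Digit binomials (mod 13): C(1,0) = 1; C(3,4) = 0 (k_i > n_i)
Product: 1 × 0 = 0 ≡ 0 (mod 13)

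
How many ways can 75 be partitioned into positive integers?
8118264

p(n) counts ways to write n as a sum of positive integers (order ignored).
Euler's pentagonal recurrence: p(k) = p(k-1) + p(k-2) - p(k-5) - p(k-7) + p(k-12) + p(k-15) - ... (offsets j(3j∓1)/2, signs ++--, p(0)=1, p(<0)=0).
DP table for k = 0..74: p(0)=1, p(1)=1, p(2)=2, p(3)=3, p(4)=5, p(5)=7, p(6)=11, p(7)=15, p(8)=22, p(9)=30, p(10)=42, p(11)=56, p(12)=77, p(13)=101, p(14)=135, p(15)=176, p(16)=231, p(17)=297, p(18)=385, p(19)=490, p(20)=627, p(21)=792, p(22)=1002, p(23)=1255, p(24)=1575, p(25)=1958, p(26)=2436, p(27)=3010, p(28)=3718, p(29)=4565, p(30)=5604, p(31)=6842, p(32)=8349, p(33)=10143, p(34)=12310, p(35)=14883, p(36)=17977, p(37)=21637, p(38)=26015, p(39)=31185, p(40)=37338, p(41)=44583, p(42)=53174, p(43)=63261, p(44)=75175, p(45)=89134, p(46)=105558, p(47)=124754, p(48)=147273, p(49)=173525, p(50)=204226, p(51)=239943, p(52)=281589, p(53)=329931, p(54)=386155, p(55)=451276, p(56)=526823, p(57)=614154, p(58)=715220, p(59)=831820, p(60)=966467, p(61)=1121505, p(62)=1300156, p(63)=1505499, p(64)=1741630, p(65)=2012558, p(66)=2323520, p(67)=2679689, p(68)=3087735, p(69)=3554345, p(70)=4087968, p(71)=4697205, p(72)=5392783, p(73)=6185689, p(74)=7089500.
Final step: p(75) = p(74) + p(73) - p(70) - p(68) + p(63) + p(60) - p(53) - p(49) + p(40) + p(35) - p(24) - p(18) + p(5)
= 7089500 + 6185689 - 4087968 - 3087735 + 1505499 + 966467 - 329931 - 173525 + 37338 + 14883 - 1575 - 385 + 7
= 8118264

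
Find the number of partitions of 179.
625846753120

p(n) counts ways to write n as a sum of positive integers (order ignored).
Euler's pentagonal recurrence: p(k) = p(k-1) + p(k-2) - p(k-5) - p(k-7) + p(k-12) + p(k-15) - ... (offsets j(3j∓1)/2, signs ++--, p(0)=1, p(<0)=0).
DP table for k = 0..178: p(0)=1, p(1)=1, p(2)=2, p(3)=3, p(4)=5, p(5)=7, p(6)=11, p(7)=15, p(8)=22, p(9)=30, p(10)=42, p(11)=56, p(12)=77, p(13)=101, p(14)=135, p(15)=176, p(16)=231, p(17)=297, p(18)=385, p(19)=490, p(20)=627, p(21)=792, p(22)=1002, p(23)=1255, p(24)=1575, p(25)=1958, p(26)=2436, p(27)=3010, p(28)=3718, p(29)=4565, p(30)=5604, p(31)=6842, p(32)=8349, p(33)=10143, p(34)=12310, p(35)=14883, p(36)=17977, p(37)=21637, p(38)=26015, p(39)=31185, p(40)=37338, p(41)=44583, p(42)=53174, p(43)=63261, p(44)=75175, p(45)=89134, p(46)=105558, p(47)=124754, p(48)=147273, p(49)=173525, p(50)=204226, p(51)=239943, p(52)=281589, p(53)=329931, p(54)=386155, p(55)=451276, p(56)=526823, p(57)=614154, p(58)=715220, p(59)=831820, p(60)=966467, p(61)=1121505, p(62)=1300156, p(63)=1505499, p(64)=1741630, p(65)=2012558, p(66)=2323520, p(67)=2679689, p(68)=3087735, p(69)=3554345, p(70)=4087968, p(71)=4697205, p(72)=5392783, p(73)=6185689, p(74)=7089500, p(75)=8118264, p(76)=9289091, p(77)=10619863, p(78)=12132164, p(79)=13848650, p(80)=15796476, p(81)=18004327, p(82)=20506255, p(83)=23338469, p(84)=26543660, p(85)=30167357, p(86)=34262962, p(87)=38887673, p(88)=44108109, p(89)=49995925, p(90)=56634173, p(91)=64112359, p(92)=72533807, p(93)=82010177, p(94)=92669720, p(95)=104651419, p(96)=118114304, p(97)=133230930, p(98)=150198136, p(99)=169229875, p(100)=190569292, p(101)=214481126, p(102)=241265379, p(103)=271248950, p(104)=304801365, p(105)=342325709, p(106)=384276336, p(107)=431149389, p(108)=483502844, p(109)=541946240, p(110)=607163746, p(111)=679903203, p(112)=761002156, p(113)=851376628, p(114)=952050665, p(115)=1064144451, p(116)=1188908248, p(117)=1327710076, p(118)=1482074143, p(119)=1653668665, p(120)=1844349560, p(121)=2056148051, p(122)=2291320912, p(123)=2552338241, p(124)=2841940500, p(125)=3163127352, p(126)=3519222692, p(127)=3913864295, p(128)=4351078600, p(129)=4835271870, p(130)=5371315400, p(131)=5964539504, p(132)=6620830889, p(133)=7346629512, p(134)=8149040695, p(135)=9035836076, p(136)=10015581680, p(137)=11097645016, p(138)=12292341831, p(139)=13610949895, p(140)=15065878135, p(141)=16670689208, p(142)=18440293320, p(143)=20390982757, p(144)=22540654445, p(145)=24908858009, p(146)=27517052599, p(147)=30388671978, p(148)=33549419497, p(149)=37027355200, p(150)=40853235313, p(151)=45060624582, p(152)=49686288421, p(153)=54770336324, p(154)=60356673280, p(155)=66493182097, p(156)=73232243759, p(157)=80630964769, p(158)=88751778802, p(159)=97662728555, p(160)=107438159466, p(161)=118159068427, p(162)=129913904637, p(163)=142798995930, p(164)=156919475295, p(165)=172389800255, p(166)=189334822579, p(167)=207890420102, p(168)=228204732751, p(169)=250438925115, p(170)=274768617130, p(171)=301384802048, p(172)=330495499613, p(173)=362326859895, p(174)=397125074750, p(175)=435157697830, p(176)=476715857290, p(177)=522115831195, p(178)=571701605655.
Final step: p(179) = p(178) + p(177) - p(174) - p(172) + p(167) + p(164) - p(157) - p(153) + p(144) + p(139) - p(128) - p(122) + p(109) + p(102) - p(87) - p(79) + p(62) + p(53) - p(34) - p(24) + p(3)
= 571701605655 + 522115831195 - 397125074750 - 330495499613 + 207890420102 + 156919475295 - 80630964769 - 54770336324 + 22540654445 + 13610949895 - 4351078600 - 2291320912 + 541946240 + 241265379 - 38887673 - 13848650 + 1300156 + 329931 - 12310 - 1575 + 3
= 625846753120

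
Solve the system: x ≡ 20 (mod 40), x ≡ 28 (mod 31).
1020

Using Chinese Remainder Theorem:
M = 40 × 31 = 1240
M1 = 31, M2 = 40
y1 = 31^(-1) mod 40 = 31
y2 = 40^(-1) mod 31 = 7
x = (20×31×31 + 28×40×7) mod 1240 = 1020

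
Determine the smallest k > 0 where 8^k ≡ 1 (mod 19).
6

19 is prime, so ord(8) divides φ(19) = 18.
Divisors of 18: 1, 2, 3, 6, 9, 18.
Repeated squaring: 8^1 ≡ 8, 8^2 ≡ 7, 8^4 ≡ 11, 8^8 ≡ 7, 8^16 ≡ 11 (mod 19).
Test 8^d mod 19 for each divisor d in increasing order:
8^1 ≡ 8
8^2 ≡ 7
8^3 = 8^2·8^1 ≡ 18
8^6 = 8^4·8^2 ≡ 1  ← first divisor giving 1
The order is 6.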